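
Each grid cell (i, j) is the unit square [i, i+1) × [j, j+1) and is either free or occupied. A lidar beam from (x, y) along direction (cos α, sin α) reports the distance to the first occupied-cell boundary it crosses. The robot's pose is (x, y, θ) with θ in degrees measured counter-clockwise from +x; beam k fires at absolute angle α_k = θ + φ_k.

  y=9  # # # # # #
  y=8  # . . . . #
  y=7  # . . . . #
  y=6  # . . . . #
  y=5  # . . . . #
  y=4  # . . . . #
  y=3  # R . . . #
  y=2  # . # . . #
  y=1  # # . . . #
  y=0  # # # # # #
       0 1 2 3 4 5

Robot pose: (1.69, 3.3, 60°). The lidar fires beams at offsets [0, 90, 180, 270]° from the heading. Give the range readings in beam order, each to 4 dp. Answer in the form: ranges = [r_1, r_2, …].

ranges = [6.5818, 0.7967, 1.3800, 0.6000]

beam 1: φ=0°, α=60°
  d=(0.5000,0.8660)  start (1,3)  tX=0.6200 tY=0.8083  stride 1/|dx|=2.0000 1/|dy|=1.1547
    cross x-line → (2,3), t=0.6200
    cross y-line → (2,4), t=0.8083
    cross y-line → (2,5), t=1.9630
    cross x-line → (3,5), t=2.6200
    cross y-line → (3,6), t=3.1177
    cross y-line → (3,7), t=4.2724
    cross x-line → (4,7), t=4.6200
    cross y-line → (4,8), t=5.4271
    cross y-line → (4,9), t=6.5818 (wall)
  → r_1 = 6.5818
beam 2: φ=90°, α=150°
  d=(-0.8660,0.5000)  start (1,3)  tX=0.7967 tY=1.4000  stride 1/|dx|=1.1547 1/|dy|=2.0000
    cross x-line → (0,3), t=0.7967 (wall)
  → r_2 = 0.7967
beam 3: φ=180°, α=240°
  d=(-0.5000,-0.8660)  start (1,3)  tX=1.3800 tY=0.3464  stride 1/|dx|=2.0000 1/|dy|=1.1547
    cross y-line → (1,2), t=0.3464
    cross x-line → (0,2), t=1.3800 (wall)
  → r_3 = 1.3800
beam 4: φ=270°, α=330°
  d=(0.8660,-0.5000)  start (1,3)  tX=0.3580 tY=0.6000  stride 1/|dx|=1.1547 1/|dy|=2.0000
    cross x-line → (2,3), t=0.3580
    cross y-line → (2,2), t=0.6000 (wall)
  → r_4 = 0.6000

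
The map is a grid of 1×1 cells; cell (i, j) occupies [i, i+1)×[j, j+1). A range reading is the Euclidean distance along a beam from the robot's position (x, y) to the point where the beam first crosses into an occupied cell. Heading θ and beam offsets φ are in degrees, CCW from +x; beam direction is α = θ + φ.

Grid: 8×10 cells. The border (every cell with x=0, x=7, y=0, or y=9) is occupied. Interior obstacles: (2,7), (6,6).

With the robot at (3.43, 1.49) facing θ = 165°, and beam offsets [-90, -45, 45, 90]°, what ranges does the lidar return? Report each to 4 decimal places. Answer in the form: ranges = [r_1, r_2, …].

beam 1: φ=-90°, α=75°
  dir = (cos 75°, sin 75°) = (0.2588, 0.9659); from cell (3,1)
  next x-line at t=2.2023, next y-line at t=0.5280; Δt_x=3.8637, Δt_y=1.0353
    y: enter (3,2) at t=0.5280
    y: enter (3,3) at t=1.5633
    x: enter (4,3) at t=2.2023
    y: enter (4,4) at t=2.5985
    y: enter (4,5) at t=3.6338
    y: enter (4,6) at t=4.6691
    y: enter (4,7) at t=5.7044
    x: enter (5,7) at t=6.0660
    y: enter (5,8) at t=6.7396
    y: enter (5,9) at t=7.7749 ← occupied
  → r_1 = 7.7749
beam 2: φ=-45°, α=120°
  dir = (cos 120°, sin 120°) = (-0.5000, 0.8660); from cell (3,1)
  next x-line at t=0.8600, next y-line at t=0.5889; Δt_x=2.0000, Δt_y=1.1547
    y: enter (3,2) at t=0.5889
    x: enter (2,2) at t=0.8600
    y: enter (2,3) at t=1.7436
    x: enter (1,3) at t=2.8600
    y: enter (1,4) at t=2.8983
    y: enter (1,5) at t=4.0530
    x: enter (0,5) at t=4.8600 ← occupied
  → r_2 = 4.8600
beam 3: φ=45°, α=210°
  dir = (cos 210°, sin 210°) = (-0.8660, -0.5000); from cell (3,1)
  next x-line at t=0.4965, next y-line at t=0.9800; Δt_x=1.1547, Δt_y=2.0000
    x: enter (2,1) at t=0.4965
    y: enter (2,0) at t=0.9800 ← occupied
  → r_3 = 0.9800
beam 4: φ=90°, α=255°
  dir = (cos 255°, sin 255°) = (-0.2588, -0.9659); from cell (3,1)
  next x-line at t=1.6614, next y-line at t=0.5073; Δt_x=3.8637, Δt_y=1.0353
    y: enter (3,0) at t=0.5073 ← occupied
  → r_4 = 0.5073

ranges = [7.7749, 4.8600, 0.9800, 0.5073]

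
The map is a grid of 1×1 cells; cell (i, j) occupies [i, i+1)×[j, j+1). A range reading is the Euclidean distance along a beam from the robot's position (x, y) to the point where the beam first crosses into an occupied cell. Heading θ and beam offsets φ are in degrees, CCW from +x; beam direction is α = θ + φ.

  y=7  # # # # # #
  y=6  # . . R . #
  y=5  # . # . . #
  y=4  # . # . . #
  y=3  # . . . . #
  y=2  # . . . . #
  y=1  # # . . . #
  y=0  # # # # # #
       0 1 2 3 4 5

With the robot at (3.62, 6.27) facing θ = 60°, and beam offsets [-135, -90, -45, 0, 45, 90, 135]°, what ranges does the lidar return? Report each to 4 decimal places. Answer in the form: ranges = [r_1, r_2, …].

ranges = [5.3319, 1.5935, 1.4287, 0.8429, 0.7558, 1.4600, 1.0432]

beam 1: φ=-135°, α=285°
  dir = (cos 285°, sin 285°) = (0.2588, -0.9659); from cell (3,6)
  next x-line at t=1.4682, next y-line at t=0.2795; Δt_x=3.8637, Δt_y=1.0353
    y: enter (3,5) at t=0.2795
    y: enter (3,4) at t=1.3148
    x: enter (4,4) at t=1.4682
    y: enter (4,3) at t=2.3501
    y: enter (4,2) at t=3.3854
    y: enter (4,1) at t=4.4206
    x: enter (5,1) at t=5.3319 ← occupied
  → r_1 = 5.3319
beam 2: φ=-90°, α=330°
  dir = (cos 330°, sin 330°) = (0.8660, -0.5000); from cell (3,6)
  next x-line at t=0.4388, next y-line at t=0.5400; Δt_x=1.1547, Δt_y=2.0000
    x: enter (4,6) at t=0.4388
    y: enter (4,5) at t=0.5400
    x: enter (5,5) at t=1.5935 ← occupied
  → r_2 = 1.5935
beam 3: φ=-45°, α=15°
  dir = (cos 15°, sin 15°) = (0.9659, 0.2588); from cell (3,6)
  next x-line at t=0.3934, next y-line at t=2.8205; Δt_x=1.0353, Δt_y=3.8637
    x: enter (4,6) at t=0.3934
    x: enter (5,6) at t=1.4287 ← occupied
  → r_3 = 1.4287
beam 4: φ=0°, α=60°
  dir = (cos 60°, sin 60°) = (0.5000, 0.8660); from cell (3,6)
  next x-line at t=0.7600, next y-line at t=0.8429; Δt_x=2.0000, Δt_y=1.1547
    x: enter (4,6) at t=0.7600
    y: enter (4,7) at t=0.8429 ← occupied
  → r_4 = 0.8429
beam 5: φ=45°, α=105°
  dir = (cos 105°, sin 105°) = (-0.2588, 0.9659); from cell (3,6)
  next x-line at t=2.3955, next y-line at t=0.7558; Δt_x=3.8637, Δt_y=1.0353
    y: enter (3,7) at t=0.7558 ← occupied
  → r_5 = 0.7558
beam 6: φ=90°, α=150°
  dir = (cos 150°, sin 150°) = (-0.8660, 0.5000); from cell (3,6)
  next x-line at t=0.7159, next y-line at t=1.4600; Δt_x=1.1547, Δt_y=2.0000
    x: enter (2,6) at t=0.7159
    y: enter (2,7) at t=1.4600 ← occupied
  → r_6 = 1.4600
beam 7: φ=135°, α=195°
  dir = (cos 195°, sin 195°) = (-0.9659, -0.2588); from cell (3,6)
  next x-line at t=0.6419, next y-line at t=1.0432; Δt_x=1.0353, Δt_y=3.8637
    x: enter (2,6) at t=0.6419
    y: enter (2,5) at t=1.0432 ← occupied
  → r_7 = 1.0432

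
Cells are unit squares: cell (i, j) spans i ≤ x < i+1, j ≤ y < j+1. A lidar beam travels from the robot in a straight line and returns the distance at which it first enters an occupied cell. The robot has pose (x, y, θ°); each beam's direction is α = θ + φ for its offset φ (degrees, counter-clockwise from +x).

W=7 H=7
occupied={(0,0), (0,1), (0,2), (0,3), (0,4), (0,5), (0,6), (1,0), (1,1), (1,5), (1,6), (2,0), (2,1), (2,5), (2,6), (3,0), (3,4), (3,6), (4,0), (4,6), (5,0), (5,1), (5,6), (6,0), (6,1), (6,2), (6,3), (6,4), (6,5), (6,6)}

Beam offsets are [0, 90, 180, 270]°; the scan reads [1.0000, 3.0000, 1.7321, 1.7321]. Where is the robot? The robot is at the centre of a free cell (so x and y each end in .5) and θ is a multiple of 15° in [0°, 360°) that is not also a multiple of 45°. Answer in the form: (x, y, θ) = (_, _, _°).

(x, y, θ) = (4.5, 3.5, 120°)

Enumerate (i+0.5, j+0.5, θ) over the 19 free cells and 16 admissible headings. For each, cast all 4 beams and compare to the given ranges.
  (4.5, 3.5, 345°): beam 1 = 1.5529 ≠ 1.0000 ✗
  (2.5, 2.5, 255°): beam 1 = 0.5176 ≠ 1.0000 ✗
  (1.5, 4.5, 345°): beam 1 = 1.5529 ≠ 1.0000 ✗
  (4.5, 2.5, 120°): beam 1 = 1.7321 ≠ 1.0000 ✗
  …
  (4.5, 3.5, 120°): r_1=1.0000, r_2=3.0000, r_3=1.7321, r_4=1.7321 — all match ✓
No second candidate reproduces the full scan.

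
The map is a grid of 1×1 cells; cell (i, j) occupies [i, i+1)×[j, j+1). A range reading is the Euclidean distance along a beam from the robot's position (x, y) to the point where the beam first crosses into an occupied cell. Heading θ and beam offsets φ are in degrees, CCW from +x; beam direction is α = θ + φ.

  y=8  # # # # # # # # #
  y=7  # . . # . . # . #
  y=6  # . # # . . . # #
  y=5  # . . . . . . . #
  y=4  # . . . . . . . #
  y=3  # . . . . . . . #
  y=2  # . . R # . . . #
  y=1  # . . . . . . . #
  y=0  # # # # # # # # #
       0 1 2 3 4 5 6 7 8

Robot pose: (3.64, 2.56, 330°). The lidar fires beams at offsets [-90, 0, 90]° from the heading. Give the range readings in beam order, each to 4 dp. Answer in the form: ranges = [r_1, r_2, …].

beam 1: φ=-90°, α=240°
  dir = (cos 240°, sin 240°) = (-0.5000, -0.8660); from cell (3,2)
  next x-line at t=1.2800, next y-line at t=0.6466; Δt_x=2.0000, Δt_y=1.1547
    y: enter (3,1) at t=0.6466
    x: enter (2,1) at t=1.2800
    y: enter (2,0) at t=1.8013 ← occupied
  → r_1 = 1.8013
beam 2: φ=0°, α=330°
  dir = (cos 330°, sin 330°) = (0.8660, -0.5000); from cell (3,2)
  next x-line at t=0.4157, next y-line at t=1.1200; Δt_x=1.1547, Δt_y=2.0000
    x: enter (4,2) at t=0.4157 ← occupied
  → r_2 = 0.4157
beam 3: φ=90°, α=60°
  dir = (cos 60°, sin 60°) = (0.5000, 0.8660); from cell (3,2)
  next x-line at t=0.7200, next y-line at t=0.5081; Δt_x=2.0000, Δt_y=1.1547
    y: enter (3,3) at t=0.5081
    x: enter (4,3) at t=0.7200
    y: enter (4,4) at t=1.6628
    x: enter (5,4) at t=2.7200
    y: enter (5,5) at t=2.8175
    y: enter (5,6) at t=3.9722
    x: enter (6,6) at t=4.7200
    y: enter (6,7) at t=5.1269 ← occupied
  → r_3 = 5.1269

ranges = [1.8013, 0.4157, 5.1269]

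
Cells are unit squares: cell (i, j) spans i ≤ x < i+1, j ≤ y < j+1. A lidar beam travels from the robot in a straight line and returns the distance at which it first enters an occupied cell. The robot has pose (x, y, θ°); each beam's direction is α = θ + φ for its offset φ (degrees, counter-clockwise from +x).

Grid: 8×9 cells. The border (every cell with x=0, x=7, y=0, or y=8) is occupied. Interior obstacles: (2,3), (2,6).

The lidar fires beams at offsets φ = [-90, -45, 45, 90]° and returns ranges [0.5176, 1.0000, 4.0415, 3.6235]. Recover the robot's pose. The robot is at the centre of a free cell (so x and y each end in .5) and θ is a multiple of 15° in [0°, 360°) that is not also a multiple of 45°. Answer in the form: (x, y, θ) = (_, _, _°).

The pose lattice has 40·16 = 640 candidates. Test each by forward raycasting.
  (3.5, 7.5, 165°): beam 2 = 0.5774 ≠ 1.0000 ✗
  (3.5, 3.5, 285°): beam 2 = 2.8868 ≠ 1.0000 ✗
  (3.5, 5.5, 60°): beam 1 = 4.0415 ≠ 0.5176 ✗
  (3.5, 2.5, 165°): beam 1 = 5.6940 ≠ 0.5176 ✗
  …
  (6.5, 4.5, 105°): r_1=0.5176, r_2=1.0000, r_3=4.0415, r_4=3.6235 — all match ✓
No second candidate reproduces the full scan.

(x, y, θ) = (6.5, 4.5, 105°)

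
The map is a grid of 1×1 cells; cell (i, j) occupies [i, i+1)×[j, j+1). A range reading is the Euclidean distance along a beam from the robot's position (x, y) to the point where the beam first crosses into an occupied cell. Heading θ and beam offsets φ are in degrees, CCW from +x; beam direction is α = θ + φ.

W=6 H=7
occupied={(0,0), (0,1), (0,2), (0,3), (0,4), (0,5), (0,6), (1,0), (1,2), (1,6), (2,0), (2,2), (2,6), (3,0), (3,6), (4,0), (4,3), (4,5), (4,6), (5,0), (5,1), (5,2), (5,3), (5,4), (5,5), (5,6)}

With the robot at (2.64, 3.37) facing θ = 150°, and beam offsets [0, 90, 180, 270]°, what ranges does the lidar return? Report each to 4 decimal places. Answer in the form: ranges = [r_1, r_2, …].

ranges = [1.8937, 0.4272, 2.7251, 2.7200]

beam 1: φ=0°, α=150°
  direction (-0.8660, 0.5000); cell (2,3); t to first gridline: x 0.7390, y 1.2600 (then +1.1547 / +2.0000)
    (1,3) via x @ 0.7390
    (1,4) via y @ 1.2600
    (0,4) via x @ 1.8937  # hit
  → r_1 = 1.8937
beam 2: φ=90°, α=240°
  direction (-0.5000, -0.8660); cell (2,3); t to first gridline: x 1.2800, y 0.4272 (then +2.0000 / +1.1547)
    (2,2) via y @ 0.4272  # hit
  → r_2 = 0.4272
beam 3: φ=180°, α=330°
  direction (0.8660, -0.5000); cell (2,3); t to first gridline: x 0.4157, y 0.7400 (then +1.1547 / +2.0000)
    (3,3) via x @ 0.4157
    (3,2) via y @ 0.7400
    (4,2) via x @ 1.5704
    (5,2) via x @ 2.7251  # hit
  → r_3 = 2.7251
beam 4: φ=270°, α=60°
  direction (0.5000, 0.8660); cell (2,3); t to first gridline: x 0.7200, y 0.7275 (then +2.0000 / +1.1547)
    (3,3) via x @ 0.7200
    (3,4) via y @ 0.7275
    (3,5) via y @ 1.8822
    (4,5) via x @ 2.7200  # hit
  → r_4 = 2.7200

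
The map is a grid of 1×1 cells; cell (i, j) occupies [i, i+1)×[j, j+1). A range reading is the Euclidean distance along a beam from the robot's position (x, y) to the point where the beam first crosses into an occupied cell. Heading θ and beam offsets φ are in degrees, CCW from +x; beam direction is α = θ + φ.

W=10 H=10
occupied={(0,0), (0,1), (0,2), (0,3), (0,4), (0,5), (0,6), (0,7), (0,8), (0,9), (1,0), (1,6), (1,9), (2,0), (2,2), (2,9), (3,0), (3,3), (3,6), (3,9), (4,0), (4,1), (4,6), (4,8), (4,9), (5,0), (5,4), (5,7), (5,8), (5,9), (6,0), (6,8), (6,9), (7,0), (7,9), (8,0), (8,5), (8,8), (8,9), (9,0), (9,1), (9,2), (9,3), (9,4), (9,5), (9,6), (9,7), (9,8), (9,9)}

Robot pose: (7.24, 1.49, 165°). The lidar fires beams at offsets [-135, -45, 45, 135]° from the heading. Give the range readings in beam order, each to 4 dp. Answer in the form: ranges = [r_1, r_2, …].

ranges = [2.0323, 2.8983, 0.9800, 0.5658]

beam 1: φ=-135°, α=30°
  dir = (cos 30°, sin 30°) = (0.8660, 0.5000); from cell (7,1)
  next x-line at t=0.8776, next y-line at t=1.0200; Δt_x=1.1547, Δt_y=2.0000
    x: enter (8,1) at t=0.8776
    y: enter (8,2) at t=1.0200
    x: enter (9,2) at t=2.0323 ← occupied
  → r_1 = 2.0323
beam 2: φ=-45°, α=120°
  dir = (cos 120°, sin 120°) = (-0.5000, 0.8660); from cell (7,1)
  next x-line at t=0.4800, next y-line at t=0.5889; Δt_x=2.0000, Δt_y=1.1547
    x: enter (6,1) at t=0.4800
    y: enter (6,2) at t=0.5889
    y: enter (6,3) at t=1.7436
    x: enter (5,3) at t=2.4800
    y: enter (5,4) at t=2.8983 ← occupied
  → r_2 = 2.8983
beam 3: φ=45°, α=210°
  dir = (cos 210°, sin 210°) = (-0.8660, -0.5000); from cell (7,1)
  next x-line at t=0.2771, next y-line at t=0.9800; Δt_x=1.1547, Δt_y=2.0000
    x: enter (6,1) at t=0.2771
    y: enter (6,0) at t=0.9800 ← occupied
  → r_3 = 0.9800
beam 4: φ=135°, α=300°
  dir = (cos 300°, sin 300°) = (0.5000, -0.8660); from cell (7,1)
  next x-line at t=1.5200, next y-line at t=0.5658; Δt_x=2.0000, Δt_y=1.1547
    y: enter (7,0) at t=0.5658 ← occupied
  → r_4 = 0.5658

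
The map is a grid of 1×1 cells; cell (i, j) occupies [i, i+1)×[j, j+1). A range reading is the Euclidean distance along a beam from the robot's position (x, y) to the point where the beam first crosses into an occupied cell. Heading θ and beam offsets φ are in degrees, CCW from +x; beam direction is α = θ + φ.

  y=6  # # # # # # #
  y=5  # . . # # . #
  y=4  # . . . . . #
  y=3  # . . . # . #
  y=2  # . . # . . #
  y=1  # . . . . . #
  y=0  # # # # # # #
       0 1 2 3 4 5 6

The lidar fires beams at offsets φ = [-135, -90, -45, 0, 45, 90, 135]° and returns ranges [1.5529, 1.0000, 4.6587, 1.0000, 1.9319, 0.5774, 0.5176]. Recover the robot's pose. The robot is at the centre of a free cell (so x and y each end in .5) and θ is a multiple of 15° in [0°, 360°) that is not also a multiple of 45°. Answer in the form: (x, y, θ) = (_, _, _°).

Enumerate (i+0.5, j+0.5, θ) over the 21 free cells and 16 admissible headings. For each, cast all 7 beams and compare to the given ranges.
  (5.5, 1.5, 345°): beam 1 = 1.0000 ≠ 1.5529 ✗
  (3.5, 4.5, 120°): beam 1 = 2.5882 ≠ 1.5529 ✗
  (2.5, 2.5, 300°): beam 2 = 1.7321 ≠ 1.0000 ✗
  …
  (5.5, 4.5, 240°): r_1=1.5529, r_2=1.0000, r_3=4.6587, r_4=1.0000, r_5=1.9319, r_6=0.5774, r_7=0.5176 — all match ✓
Only this pose fits every beam.

(x, y, θ) = (5.5, 4.5, 240°)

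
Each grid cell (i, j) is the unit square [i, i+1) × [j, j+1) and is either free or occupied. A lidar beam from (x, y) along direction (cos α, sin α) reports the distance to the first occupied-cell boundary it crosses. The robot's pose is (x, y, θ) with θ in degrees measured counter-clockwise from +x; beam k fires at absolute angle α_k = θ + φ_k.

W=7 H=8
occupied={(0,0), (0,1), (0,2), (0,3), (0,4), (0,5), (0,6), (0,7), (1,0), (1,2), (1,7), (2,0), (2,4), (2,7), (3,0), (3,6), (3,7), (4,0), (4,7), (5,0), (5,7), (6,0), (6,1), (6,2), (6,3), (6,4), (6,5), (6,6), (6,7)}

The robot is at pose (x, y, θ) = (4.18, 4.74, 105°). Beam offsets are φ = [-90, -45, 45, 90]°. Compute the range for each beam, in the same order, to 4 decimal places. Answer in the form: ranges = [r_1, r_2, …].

ranges = [1.8842, 2.6096, 3.6719, 1.2216]

beam 1: φ=-90°, α=15°
  direction (0.9659, 0.2588); cell (4,4); t to first gridline: x 0.8489, y 1.0046 (then +1.0353 / +3.8637)
    (5,4) via x @ 0.8489
    (5,5) via y @ 1.0046
    (6,5) via x @ 1.8842  # hit
  → r_1 = 1.8842
beam 2: φ=-45°, α=60°
  direction (0.5000, 0.8660); cell (4,4); t to first gridline: x 1.6400, y 0.3002 (then +2.0000 / +1.1547)
    (4,5) via y @ 0.3002
    (4,6) via y @ 1.4549
    (5,6) via x @ 1.6400
    (5,7) via y @ 2.6096  # hit
  → r_2 = 2.6096
beam 3: φ=45°, α=150°
  direction (-0.8660, 0.5000); cell (4,4); t to first gridline: x 0.2078, y 0.5200 (then +1.1547 / +2.0000)
    (3,4) via x @ 0.2078
    (3,5) via y @ 0.5200
    (2,5) via x @ 1.3625
    (1,5) via x @ 2.5172
    (1,6) via y @ 2.5200
    (0,6) via x @ 3.6719  # hit
  → r_3 = 3.6719
beam 4: φ=90°, α=195°
  direction (-0.9659, -0.2588); cell (4,4); t to first gridline: x 0.1863, y 2.8591 (then +1.0353 / +3.8637)
    (3,4) via x @ 0.1863
    (2,4) via x @ 1.2216  # hit
  → r_4 = 1.2216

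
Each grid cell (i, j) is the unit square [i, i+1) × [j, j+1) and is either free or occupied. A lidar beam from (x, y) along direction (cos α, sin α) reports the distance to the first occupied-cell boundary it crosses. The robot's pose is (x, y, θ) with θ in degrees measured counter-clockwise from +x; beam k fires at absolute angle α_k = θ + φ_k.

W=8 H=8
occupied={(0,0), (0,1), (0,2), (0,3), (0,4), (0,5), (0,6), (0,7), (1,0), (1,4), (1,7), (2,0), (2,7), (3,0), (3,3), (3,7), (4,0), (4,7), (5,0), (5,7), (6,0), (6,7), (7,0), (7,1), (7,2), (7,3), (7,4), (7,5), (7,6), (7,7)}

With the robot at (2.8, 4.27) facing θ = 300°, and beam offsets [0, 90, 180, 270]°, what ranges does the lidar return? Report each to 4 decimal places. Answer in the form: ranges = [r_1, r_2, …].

beam 1: φ=0°, α=300°
  cosα=0.5000 sinα=-0.8660 | (2,4) | tMaxX 0.4000 tMaxY 0.3118 | tΔX 2.0000 tΔY 1.1547
    t=0.3118 [y] (2,3)
    t=0.4000 [x] (3,3) — stop
  → r_1 = 0.4000
beam 2: φ=90°, α=30°
  cosα=0.8660 sinα=0.5000 | (2,4) | tMaxX 0.2309 tMaxY 1.4600 | tΔX 1.1547 tΔY 2.0000
    t=0.2309 [x] (3,4)
    t=1.3856 [x] (4,4)
    t=1.4600 [y] (4,5)
    t=2.5403 [x] (5,5)
    t=3.4600 [y] (5,6)
    t=3.6950 [x] (6,6)
    t=4.8497 [x] (7,6) — stop
  → r_2 = 4.8497
beam 3: φ=180°, α=120°
  cosα=-0.5000 sinα=0.8660 | (2,4) | tMaxX 1.6000 tMaxY 0.8429 | tΔX 2.0000 tΔY 1.1547
    t=0.8429 [y] (2,5)
    t=1.6000 [x] (1,5)
    t=1.9976 [y] (1,6)
    t=3.1523 [y] (1,7) — stop
  → r_3 = 3.1523
beam 4: φ=270°, α=210°
  cosα=-0.8660 sinα=-0.5000 | (2,4) | tMaxX 0.9238 tMaxY 0.5400 | tΔX 1.1547 tΔY 2.0000
    t=0.5400 [y] (2,3)
    t=0.9238 [x] (1,3)
    t=2.0785 [x] (0,3) — stop
  → r_4 = 2.0785

ranges = [0.4000, 4.8497, 3.1523, 2.0785]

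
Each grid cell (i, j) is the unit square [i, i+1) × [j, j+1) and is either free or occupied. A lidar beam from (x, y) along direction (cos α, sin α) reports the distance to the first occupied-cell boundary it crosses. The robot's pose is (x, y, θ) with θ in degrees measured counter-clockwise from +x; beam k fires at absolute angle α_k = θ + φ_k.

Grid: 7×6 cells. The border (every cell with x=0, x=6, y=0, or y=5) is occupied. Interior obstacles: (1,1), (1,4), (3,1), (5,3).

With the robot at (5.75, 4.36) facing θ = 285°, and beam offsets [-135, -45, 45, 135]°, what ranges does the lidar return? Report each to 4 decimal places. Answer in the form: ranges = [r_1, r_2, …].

beam 1: φ=-135°, α=150°
  d=(-0.8660,0.5000)  start (5,4)  tX=0.8660 tY=1.2800  stride 1/|dx|=1.1547 1/|dy|=2.0000
    cross x-line → (4,4), t=0.8660
    cross y-line → (4,5), t=1.2800 (wall)
  → r_1 = 1.2800
beam 2: φ=-45°, α=240°
  d=(-0.5000,-0.8660)  start (5,4)  tX=1.5000 tY=0.4157  stride 1/|dx|=2.0000 1/|dy|=1.1547
    cross y-line → (5,3), t=0.4157 (wall)
  → r_2 = 0.4157
beam 3: φ=45°, α=330°
  d=(0.8660,-0.5000)  start (5,4)  tX=0.2887 tY=0.7200  stride 1/|dx|=1.1547 1/|dy|=2.0000
    cross x-line → (6,4), t=0.2887 (wall)
  → r_3 = 0.2887
beam 4: φ=135°, α=60°
  d=(0.5000,0.8660)  start (5,4)  tX=0.5000 tY=0.7390  stride 1/|dx|=2.0000 1/|dy|=1.1547
    cross x-line → (6,4), t=0.5000 (wall)
  → r_4 = 0.5000

ranges = [1.2800, 0.4157, 0.2887, 0.5000]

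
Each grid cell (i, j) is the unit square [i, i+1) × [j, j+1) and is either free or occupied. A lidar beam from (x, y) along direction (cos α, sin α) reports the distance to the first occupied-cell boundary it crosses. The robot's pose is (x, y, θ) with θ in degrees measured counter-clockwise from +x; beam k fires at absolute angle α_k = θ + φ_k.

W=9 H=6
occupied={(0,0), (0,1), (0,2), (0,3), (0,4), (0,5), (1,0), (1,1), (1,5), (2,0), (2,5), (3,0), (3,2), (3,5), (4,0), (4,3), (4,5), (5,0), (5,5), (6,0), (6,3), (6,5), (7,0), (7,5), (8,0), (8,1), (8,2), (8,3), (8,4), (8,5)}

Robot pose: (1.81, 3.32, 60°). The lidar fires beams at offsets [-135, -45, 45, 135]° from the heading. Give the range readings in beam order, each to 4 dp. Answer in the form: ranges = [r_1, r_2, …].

beam 1: φ=-135°, α=285°
  direction (0.2588, -0.9659); cell (1,3); t to first gridline: x 0.7341, y 0.3313 (then +3.8637 / +1.0353)
    (1,2) via y @ 0.3313
    (2,2) via x @ 0.7341
    (2,1) via y @ 1.3666
    (2,0) via y @ 2.4018  # hit
  → r_1 = 2.4018
beam 2: φ=-45°, α=15°
  direction (0.9659, 0.2588); cell (1,3); t to first gridline: x 0.1967, y 2.6273 (then +1.0353 / +3.8637)
    (2,3) via x @ 0.1967
    (3,3) via x @ 1.2320
    (4,3) via x @ 2.2673  # hit
  → r_2 = 2.2673
beam 3: φ=45°, α=105°
  direction (-0.2588, 0.9659); cell (1,3); t to first gridline: x 3.1296, y 0.7040 (then +3.8637 / +1.0353)
    (1,4) via y @ 0.7040
    (1,5) via y @ 1.7393  # hit
  → r_3 = 1.7393
beam 4: φ=135°, α=195°
  direction (-0.9659, -0.2588); cell (1,3); t to first gridline: x 0.8386, y 1.2364 (then +1.0353 / +3.8637)
    (0,3) via x @ 0.8386  # hit
  → r_4 = 0.8386

ranges = [2.4018, 2.2673, 1.7393, 0.8386]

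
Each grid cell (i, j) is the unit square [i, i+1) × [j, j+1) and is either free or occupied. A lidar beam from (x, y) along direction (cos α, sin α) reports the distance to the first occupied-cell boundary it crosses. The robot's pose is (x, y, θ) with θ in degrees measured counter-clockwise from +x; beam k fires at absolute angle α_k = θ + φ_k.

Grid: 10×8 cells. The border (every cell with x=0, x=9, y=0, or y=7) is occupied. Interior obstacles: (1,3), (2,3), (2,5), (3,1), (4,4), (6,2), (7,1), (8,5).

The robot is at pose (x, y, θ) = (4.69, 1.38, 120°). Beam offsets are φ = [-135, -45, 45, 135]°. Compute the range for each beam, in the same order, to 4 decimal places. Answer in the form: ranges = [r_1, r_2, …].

beam 1: φ=-135°, α=345°
  cosα=0.9659 sinα=-0.2588 | (4,1) | tMaxX 0.3209 tMaxY 1.4682 | tΔX 1.0353 tΔY 3.8637
    t=0.3209 [x] (5,1)
    t=1.3562 [x] (6,1)
    t=1.4682 [y] (6,0) — stop
  → r_1 = 1.4682
beam 2: φ=-45°, α=75°
  cosα=0.2588 sinα=0.9659 | (4,1) | tMaxX 1.1977 tMaxY 0.6419 | tΔX 3.8637 tΔY 1.0353
    t=0.6419 [y] (4,2)
    t=1.1977 [x] (5,2)
    t=1.6771 [y] (5,3)
    t=2.7124 [y] (5,4)
    t=3.7477 [y] (5,5)
    t=4.7830 [y] (5,6)
    t=5.0615 [x] (6,6)
    t=5.8183 [y] (6,7) — stop
  → r_2 = 5.8183
beam 3: φ=45°, α=165°
  cosα=-0.9659 sinα=0.2588 | (4,1) | tMaxX 0.7143 tMaxY 2.3955 | tΔX 1.0353 tΔY 3.8637
    t=0.7143 [x] (3,1) — stop
  → r_3 = 0.7143
beam 4: φ=135°, α=255°
  cosα=-0.2588 sinα=-0.9659 | (4,1) | tMaxX 2.6660 tMaxY 0.3934 | tΔX 3.8637 tΔY 1.0353
    t=0.3934 [y] (4,0) — stop
  → r_4 = 0.3934

ranges = [1.4682, 5.8183, 0.7143, 0.3934]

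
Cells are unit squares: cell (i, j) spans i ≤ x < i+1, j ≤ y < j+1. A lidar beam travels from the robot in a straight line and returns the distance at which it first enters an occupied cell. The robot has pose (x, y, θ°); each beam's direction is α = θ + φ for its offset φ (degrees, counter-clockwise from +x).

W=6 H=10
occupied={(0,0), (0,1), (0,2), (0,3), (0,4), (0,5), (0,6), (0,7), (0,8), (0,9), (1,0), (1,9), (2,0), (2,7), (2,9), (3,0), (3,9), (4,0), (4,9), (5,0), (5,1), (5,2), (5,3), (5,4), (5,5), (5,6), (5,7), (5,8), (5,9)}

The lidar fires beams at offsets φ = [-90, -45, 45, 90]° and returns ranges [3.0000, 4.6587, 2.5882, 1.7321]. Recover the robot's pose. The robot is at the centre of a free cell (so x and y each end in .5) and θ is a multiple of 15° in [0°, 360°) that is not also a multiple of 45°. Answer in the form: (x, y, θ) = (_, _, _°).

(x, y, θ) = (3.5, 2.5, 150°)

The pose lattice has 31·16 = 496 candidates. Test each by forward raycasting.
  (1.5, 8.5, 240°): beam 1 = 0.5774 ≠ 3.0000 ✗
  (3.5, 7.5, 285°): beam 1 = 0.5176 ≠ 3.0000 ✗
  (1.5, 2.5, 15°): beam 1 = 1.5529 ≠ 3.0000 ✗
  (4.5, 8.5, 330°): beam 1 = 7.0000 ≠ 3.0000 ✗
  …
  (3.5, 2.5, 150°): r_1=3.0000, r_2=4.6587, r_3=2.5882, r_4=1.7321 — all match ✓
Unique over the lattice → pose = (3.5, 2.5, 150°).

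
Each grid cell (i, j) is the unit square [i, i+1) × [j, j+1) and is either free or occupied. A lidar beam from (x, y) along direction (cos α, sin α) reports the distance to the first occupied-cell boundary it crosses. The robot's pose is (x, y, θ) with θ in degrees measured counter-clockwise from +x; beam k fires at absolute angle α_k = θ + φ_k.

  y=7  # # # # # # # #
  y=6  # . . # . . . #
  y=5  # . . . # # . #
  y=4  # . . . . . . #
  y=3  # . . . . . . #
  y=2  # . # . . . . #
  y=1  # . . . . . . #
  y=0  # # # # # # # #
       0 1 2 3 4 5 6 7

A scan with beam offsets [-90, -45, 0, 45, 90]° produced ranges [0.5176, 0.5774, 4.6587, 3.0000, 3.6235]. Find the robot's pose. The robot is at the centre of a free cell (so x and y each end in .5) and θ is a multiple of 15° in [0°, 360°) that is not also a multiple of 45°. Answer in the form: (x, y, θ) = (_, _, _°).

(x, y, θ) = (5.5, 4.5, 165°)

The pose lattice has 32·16 = 512 candidates. Test each by forward raycasting.
  (5.5, 4.5, 300°): beam 1 = 3.0000 ≠ 0.5176 ✗
  (6.5, 4.5, 345°): beam 1 = 3.6235 ≠ 0.5176 ✗
  (6.5, 3.5, 195°): beam 1 = 1.9319 ≠ 0.5176 ✗
  …
  (5.5, 4.5, 165°): r_1=0.5176, r_2=0.5774, r_3=4.6587, r_4=3.0000, r_5=3.6235 — all match ✓
Only this pose fits every beam.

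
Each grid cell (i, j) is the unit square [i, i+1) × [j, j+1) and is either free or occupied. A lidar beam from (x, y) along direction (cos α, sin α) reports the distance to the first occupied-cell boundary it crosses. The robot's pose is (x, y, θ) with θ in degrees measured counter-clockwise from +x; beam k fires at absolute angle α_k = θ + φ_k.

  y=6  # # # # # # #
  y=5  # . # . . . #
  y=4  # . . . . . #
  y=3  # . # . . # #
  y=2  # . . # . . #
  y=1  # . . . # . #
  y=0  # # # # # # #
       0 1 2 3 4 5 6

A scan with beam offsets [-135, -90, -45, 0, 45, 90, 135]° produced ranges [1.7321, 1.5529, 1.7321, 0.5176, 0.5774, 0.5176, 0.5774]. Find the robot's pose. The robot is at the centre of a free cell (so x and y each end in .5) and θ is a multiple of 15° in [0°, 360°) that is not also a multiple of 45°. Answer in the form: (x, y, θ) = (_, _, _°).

Enumerate (i+0.5, j+0.5, θ) over the 20 free cells and 16 admissible headings. For each, cast all 7 beams and compare to the given ranges.
  (3.5, 1.5, 75°): beam 1 = 0.5774 ≠ 1.7321 ✗
  (2.5, 4.5, 15°): beam 1 = 0.5774 ≠ 1.7321 ✗
  (2.5, 1.5, 300°): beam 1 = 1.5529 ≠ 1.7321 ✗
  …
  (2.5, 2.5, 345°): r_1=1.7321, r_2=1.5529, r_3=1.7321, r_4=0.5176, r_5=0.5774, r_6=0.5176, r_7=0.5774 — all match ✓
Only this pose fits every beam.

(x, y, θ) = (2.5, 2.5, 345°)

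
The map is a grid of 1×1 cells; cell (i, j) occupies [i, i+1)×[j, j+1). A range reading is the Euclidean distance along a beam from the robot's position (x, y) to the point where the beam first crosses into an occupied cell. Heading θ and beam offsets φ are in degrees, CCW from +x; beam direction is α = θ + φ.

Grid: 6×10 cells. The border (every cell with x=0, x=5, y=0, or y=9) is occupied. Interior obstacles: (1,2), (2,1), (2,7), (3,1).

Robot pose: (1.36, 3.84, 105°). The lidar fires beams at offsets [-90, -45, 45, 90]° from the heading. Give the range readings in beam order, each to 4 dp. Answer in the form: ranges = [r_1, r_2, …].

ranges = [3.7684, 5.9583, 0.4157, 0.3727]

beam 1: φ=-90°, α=15°
  d=(0.9659,0.2588)  start (1,3)  tX=0.6626 tY=0.6182  stride 1/|dx|=1.0353 1/|dy|=3.8637
    cross y-line → (1,4), t=0.6182
    cross x-line → (2,4), t=0.6626
    cross x-line → (3,4), t=1.6979
    cross x-line → (4,4), t=2.7331
    cross x-line → (5,4), t=3.7684 (wall)
  → r_1 = 3.7684
beam 2: φ=-45°, α=60°
  d=(0.5000,0.8660)  start (1,3)  tX=1.2800 tY=0.1848  stride 1/|dx|=2.0000 1/|dy|=1.1547
    cross y-line → (1,4), t=0.1848
    cross x-line → (2,4), t=1.2800
    cross y-line → (2,5), t=1.3395
    cross y-line → (2,6), t=2.4942
    cross x-line → (3,6), t=3.2800
    cross y-line → (3,7), t=3.6489
    cross y-line → (3,8), t=4.8036
    cross x-line → (4,8), t=5.2800
    cross y-line → (4,9), t=5.9583 (wall)
  → r_2 = 5.9583
beam 3: φ=45°, α=150°
  d=(-0.8660,0.5000)  start (1,3)  tX=0.4157 tY=0.3200  stride 1/|dx|=1.1547 1/|dy|=2.0000
    cross y-line → (1,4), t=0.3200
    cross x-line → (0,4), t=0.4157 (wall)
  → r_3 = 0.4157
beam 4: φ=90°, α=195°
  d=(-0.9659,-0.2588)  start (1,3)  tX=0.3727 tY=3.2455  stride 1/|dx|=1.0353 1/|dy|=3.8637
    cross x-line → (0,3), t=0.3727 (wall)
  → r_4 = 0.3727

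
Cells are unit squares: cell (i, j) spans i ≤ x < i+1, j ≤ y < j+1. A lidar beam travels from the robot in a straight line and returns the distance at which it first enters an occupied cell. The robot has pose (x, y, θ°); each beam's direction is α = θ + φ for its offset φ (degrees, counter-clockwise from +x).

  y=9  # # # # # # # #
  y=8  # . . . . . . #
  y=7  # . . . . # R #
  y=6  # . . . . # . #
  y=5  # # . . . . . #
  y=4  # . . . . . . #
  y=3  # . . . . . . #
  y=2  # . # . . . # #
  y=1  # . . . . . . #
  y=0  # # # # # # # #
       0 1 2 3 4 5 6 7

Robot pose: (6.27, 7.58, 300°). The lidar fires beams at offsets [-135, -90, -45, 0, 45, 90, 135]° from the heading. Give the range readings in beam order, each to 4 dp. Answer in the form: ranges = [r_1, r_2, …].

ranges = [0.2795, 0.3118, 1.0432, 1.4600, 0.7558, 0.8429, 1.4701]

beam 1: φ=-135°, α=165°
  cosα=-0.9659 sinα=0.2588 | (6,7) | tMaxX 0.2795 tMaxY 1.6228 | tΔX 1.0353 tΔY 3.8637
    t=0.2795 [x] (5,7) — stop
  → r_1 = 0.2795
beam 2: φ=-90°, α=210°
  cosα=-0.8660 sinα=-0.5000 | (6,7) | tMaxX 0.3118 tMaxY 1.1600 | tΔX 1.1547 tΔY 2.0000
    t=0.3118 [x] (5,7) — stop
  → r_2 = 0.3118
beam 3: φ=-45°, α=255°
  cosα=-0.2588 sinα=-0.9659 | (6,7) | tMaxX 1.0432 tMaxY 0.6005 | tΔX 3.8637 tΔY 1.0353
    t=0.6005 [y] (6,6)
    t=1.0432 [x] (5,6) — stop
  → r_3 = 1.0432
beam 4: φ=0°, α=300°
  cosα=0.5000 sinα=-0.8660 | (6,7) | tMaxX 1.4600 tMaxY 0.6697 | tΔX 2.0000 tΔY 1.1547
    t=0.6697 [y] (6,6)
    t=1.4600 [x] (7,6) — stop
  → r_4 = 1.4600
beam 5: φ=45°, α=345°
  cosα=0.9659 sinα=-0.2588 | (6,7) | tMaxX 0.7558 tMaxY 2.2409 | tΔX 1.0353 tΔY 3.8637
    t=0.7558 [x] (7,7) — stop
  → r_5 = 0.7558
beam 6: φ=90°, α=30°
  cosα=0.8660 sinα=0.5000 | (6,7) | tMaxX 0.8429 tMaxY 0.8400 | tΔX 1.1547 tΔY 2.0000
    t=0.8400 [y] (6,8)
    t=0.8429 [x] (7,8) — stop
  → r_6 = 0.8429
beam 7: φ=135°, α=75°
  cosα=0.2588 sinα=0.9659 | (6,7) | tMaxX 2.8205 tMaxY 0.4348 | tΔX 3.8637 tΔY 1.0353
    t=0.4348 [y] (6,8)
    t=1.4701 [y] (6,9) — stop
  → r_7 = 1.4701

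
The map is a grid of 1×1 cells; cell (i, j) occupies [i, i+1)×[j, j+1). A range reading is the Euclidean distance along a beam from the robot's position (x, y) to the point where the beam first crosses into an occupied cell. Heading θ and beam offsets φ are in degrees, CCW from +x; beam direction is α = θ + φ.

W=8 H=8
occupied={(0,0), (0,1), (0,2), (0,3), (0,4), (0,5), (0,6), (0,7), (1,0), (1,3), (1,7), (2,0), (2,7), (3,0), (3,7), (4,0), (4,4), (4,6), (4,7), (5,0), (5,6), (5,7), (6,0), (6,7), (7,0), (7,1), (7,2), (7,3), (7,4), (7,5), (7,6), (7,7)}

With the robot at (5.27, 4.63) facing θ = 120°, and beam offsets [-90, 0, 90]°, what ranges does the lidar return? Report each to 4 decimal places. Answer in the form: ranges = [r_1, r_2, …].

beam 1: φ=-90°, α=30°
  dir = (cos 30°, sin 30°) = (0.8660, 0.5000); from cell (5,4)
  next x-line at t=0.8429, next y-line at t=0.7400; Δt_x=1.1547, Δt_y=2.0000
    y: enter (5,5) at t=0.7400
    x: enter (6,5) at t=0.8429
    x: enter (7,5) at t=1.9976 ← occupied
  → r_1 = 1.9976
beam 2: φ=0°, α=120°
  dir = (cos 120°, sin 120°) = (-0.5000, 0.8660); from cell (5,4)
  next x-line at t=0.5400, next y-line at t=0.4272; Δt_x=2.0000, Δt_y=1.1547
    y: enter (5,5) at t=0.4272
    x: enter (4,5) at t=0.5400
    y: enter (4,6) at t=1.5819 ← occupied
  → r_2 = 1.5819
beam 3: φ=90°, α=210°
  dir = (cos 210°, sin 210°) = (-0.8660, -0.5000); from cell (5,4)
  next x-line at t=0.3118, next y-line at t=1.2600; Δt_x=1.1547, Δt_y=2.0000
    x: enter (4,4) at t=0.3118 ← occupied
  → r_3 = 0.3118

ranges = [1.9976, 1.5819, 0.3118]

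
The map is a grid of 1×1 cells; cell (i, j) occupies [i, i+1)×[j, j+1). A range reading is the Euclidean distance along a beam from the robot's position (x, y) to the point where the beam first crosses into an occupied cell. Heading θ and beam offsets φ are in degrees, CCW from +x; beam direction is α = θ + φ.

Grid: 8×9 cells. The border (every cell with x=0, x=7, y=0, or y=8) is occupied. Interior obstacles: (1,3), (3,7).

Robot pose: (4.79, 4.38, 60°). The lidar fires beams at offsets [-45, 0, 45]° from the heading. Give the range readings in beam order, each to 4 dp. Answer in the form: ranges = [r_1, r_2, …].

ranges = [2.2880, 4.1800, 3.0523]

beam 1: φ=-45°, α=15°
  dir = (cos 15°, sin 15°) = (0.9659, 0.2588); from cell (4,4)
  next x-line at t=0.2174, next y-line at t=2.3955; Δt_x=1.0353, Δt_y=3.8637
    x: enter (5,4) at t=0.2174
    x: enter (6,4) at t=1.2527
    x: enter (7,4) at t=2.2880 ← occupied
  → r_1 = 2.2880
beam 2: φ=0°, α=60°
  dir = (cos 60°, sin 60°) = (0.5000, 0.8660); from cell (4,4)
  next x-line at t=0.4200, next y-line at t=0.7159; Δt_x=2.0000, Δt_y=1.1547
    x: enter (5,4) at t=0.4200
    y: enter (5,5) at t=0.7159
    y: enter (5,6) at t=1.8706
    x: enter (6,6) at t=2.4200
    y: enter (6,7) at t=3.0253
    y: enter (6,8) at t=4.1800 ← occupied
  → r_2 = 4.1800
beam 3: φ=45°, α=105°
  dir = (cos 105°, sin 105°) = (-0.2588, 0.9659); from cell (4,4)
  next x-line at t=3.0523, next y-line at t=0.6419; Δt_x=3.8637, Δt_y=1.0353
    y: enter (4,5) at t=0.6419
    y: enter (4,6) at t=1.6771
    y: enter (4,7) at t=2.7124
    x: enter (3,7) at t=3.0523 ← occupied
  → r_3 = 3.0523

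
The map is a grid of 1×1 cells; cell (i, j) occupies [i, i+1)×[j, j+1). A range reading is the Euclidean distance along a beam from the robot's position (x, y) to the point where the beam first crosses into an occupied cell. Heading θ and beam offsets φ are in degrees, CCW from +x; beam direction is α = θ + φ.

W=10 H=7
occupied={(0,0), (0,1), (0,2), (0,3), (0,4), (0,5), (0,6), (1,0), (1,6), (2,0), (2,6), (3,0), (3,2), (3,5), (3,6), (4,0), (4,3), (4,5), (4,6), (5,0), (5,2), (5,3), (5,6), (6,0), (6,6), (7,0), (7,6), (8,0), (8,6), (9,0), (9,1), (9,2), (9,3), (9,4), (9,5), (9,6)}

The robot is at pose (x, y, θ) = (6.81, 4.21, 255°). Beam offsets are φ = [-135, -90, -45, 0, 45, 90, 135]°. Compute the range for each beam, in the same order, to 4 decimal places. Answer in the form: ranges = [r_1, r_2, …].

ranges = [2.0669, 3.0523, 0.9353, 3.3232, 3.7066, 2.2673, 2.5288]

beam 1: φ=-135°, α=120°
  d=(-0.5000,0.8660)  start (6,4)  tX=1.6200 tY=0.9122  stride 1/|dx|=2.0000 1/|dy|=1.1547
    cross y-line → (6,5), t=0.9122
    cross x-line → (5,5), t=1.6200
    cross y-line → (5,6), t=2.0669 (wall)
  → r_1 = 2.0669
beam 2: φ=-90°, α=165°
  d=(-0.9659,0.2588)  start (6,4)  tX=0.8386 tY=3.0523  stride 1/|dx|=1.0353 1/|dy|=3.8637
    cross x-line → (5,4), t=0.8386
    cross x-line → (4,4), t=1.8738
    cross x-line → (3,4), t=2.9091
    cross y-line → (3,5), t=3.0523 (wall)
  → r_2 = 3.0523
beam 3: φ=-45°, α=210°
  d=(-0.8660,-0.5000)  start (6,4)  tX=0.9353 tY=0.4200  stride 1/|dx|=1.1547 1/|dy|=2.0000
    cross y-line → (6,3), t=0.4200
    cross x-line → (5,3), t=0.9353 (wall)
  → r_3 = 0.9353
beam 4: φ=0°, α=255°
  d=(-0.2588,-0.9659)  start (6,4)  tX=3.1296 tY=0.2174  stride 1/|dx|=3.8637 1/|dy|=1.0353
    cross y-line → (6,3), t=0.2174
    cross y-line → (6,2), t=1.2527
    cross y-line → (6,1), t=2.2880
    cross x-line → (5,1), t=3.1296
    cross y-line → (5,0), t=3.3232 (wall)
  → r_4 = 3.3232
beam 5: φ=45°, α=300°
  d=(0.5000,-0.8660)  start (6,4)  tX=0.3800 tY=0.2425  stride 1/|dx|=2.0000 1/|dy|=1.1547
    cross y-line → (6,3), t=0.2425
    cross x-line → (7,3), t=0.3800
    cross y-line → (7,2), t=1.3972
    cross x-line → (8,2), t=2.3800
    cross y-line → (8,1), t=2.5519
    cross y-line → (8,0), t=3.7066 (wall)
  → r_5 = 3.7066
beam 6: φ=90°, α=345°
  d=(0.9659,-0.2588)  start (6,4)  tX=0.1967 tY=0.8114  stride 1/|dx|=1.0353 1/|dy|=3.8637
    cross x-line → (7,4), t=0.1967
    cross y-line → (7,3), t=0.8114
    cross x-line → (8,3), t=1.2320
    cross x-line → (9,3), t=2.2673 (wall)
  → r_6 = 2.2673
beam 7: φ=135°, α=30°
  d=(0.8660,0.5000)  start (6,4)  tX=0.2194 tY=1.5800  stride 1/|dx|=1.1547 1/|dy|=2.0000
    cross x-line → (7,4), t=0.2194
    cross x-line → (8,4), t=1.3741
    cross y-line → (8,5), t=1.5800
    cross x-line → (9,5), t=2.5288 (wall)
  → r_7 = 2.5288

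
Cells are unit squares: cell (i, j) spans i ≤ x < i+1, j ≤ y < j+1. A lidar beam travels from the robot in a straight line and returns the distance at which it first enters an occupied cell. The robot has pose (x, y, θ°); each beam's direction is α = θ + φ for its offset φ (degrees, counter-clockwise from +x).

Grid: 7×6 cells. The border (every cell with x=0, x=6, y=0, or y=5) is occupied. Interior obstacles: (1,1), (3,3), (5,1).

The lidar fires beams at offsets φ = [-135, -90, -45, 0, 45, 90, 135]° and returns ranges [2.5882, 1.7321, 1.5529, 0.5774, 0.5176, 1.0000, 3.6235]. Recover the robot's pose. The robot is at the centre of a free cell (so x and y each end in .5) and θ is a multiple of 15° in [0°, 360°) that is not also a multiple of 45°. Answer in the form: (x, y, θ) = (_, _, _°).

(x, y, θ) = (4.5, 4.5, 60°)

The pose lattice has 17·16 = 272 candidates. Test each by forward raycasting.
  (2.5, 1.5, 165°): beam 1 = 4.0415 ≠ 2.5882 ✗
  (5.5, 2.5, 30°): beam 1 = 0.5176 ≠ 2.5882 ✗
  (4.5, 3.5, 105°): beam 1 = 1.7321 ≠ 2.5882 ✗
  (2.5, 4.5, 120°): beam 1 = 3.6235 ≠ 2.5882 ✗
  …
  (4.5, 4.5, 60°): r_1=2.5882, r_2=1.7321, r_3=1.5529, r_4=0.5774, r_5=0.5176, r_6=1.0000, r_7=3.6235 — all match ✓
No second candidate reproduces the full scan.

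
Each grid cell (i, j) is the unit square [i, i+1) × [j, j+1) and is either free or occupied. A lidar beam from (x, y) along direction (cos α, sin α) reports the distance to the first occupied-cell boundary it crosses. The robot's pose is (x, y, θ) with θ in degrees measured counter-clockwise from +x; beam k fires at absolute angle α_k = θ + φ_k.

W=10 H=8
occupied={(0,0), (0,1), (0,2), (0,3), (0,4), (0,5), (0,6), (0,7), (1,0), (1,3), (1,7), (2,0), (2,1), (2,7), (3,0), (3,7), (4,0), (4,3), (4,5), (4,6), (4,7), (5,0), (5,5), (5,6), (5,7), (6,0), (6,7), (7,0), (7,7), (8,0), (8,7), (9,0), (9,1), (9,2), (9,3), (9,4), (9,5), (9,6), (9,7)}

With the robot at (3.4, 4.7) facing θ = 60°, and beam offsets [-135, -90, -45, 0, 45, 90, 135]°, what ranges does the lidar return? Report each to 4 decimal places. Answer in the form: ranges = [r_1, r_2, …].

ranges = [3.8305, 1.4000, 1.1591, 1.2000, 2.3811, 2.7713, 2.4847]

beam 1: φ=-135°, α=285°
  direction (0.2588, -0.9659); cell (3,4); t to first gridline: x 2.3182, y 0.7247 (then +3.8637 / +1.0353)
    (3,3) via y @ 0.7247
    (3,2) via y @ 1.7600
    (4,2) via x @ 2.3182
    (4,1) via y @ 2.7952
    (4,0) via y @ 3.8305  # hit
  → r_1 = 3.8305
beam 2: φ=-90°, α=330°
  direction (0.8660, -0.5000); cell (3,4); t to first gridline: x 0.6928, y 1.4000 (then +1.1547 / +2.0000)
    (4,4) via x @ 0.6928
    (4,3) via y @ 1.4000  # hit
  → r_2 = 1.4000
beam 3: φ=-45°, α=15°
  direction (0.9659, 0.2588); cell (3,4); t to first gridline: x 0.6212, y 1.1591 (then +1.0353 / +3.8637)
    (4,4) via x @ 0.6212
    (4,5) via y @ 1.1591  # hit
  → r_3 = 1.1591
beam 4: φ=0°, α=60°
  direction (0.5000, 0.8660); cell (3,4); t to first gridline: x 1.2000, y 0.3464 (then +2.0000 / +1.1547)
    (3,5) via y @ 0.3464
    (4,5) via x @ 1.2000  # hit
  → r_4 = 1.2000
beam 5: φ=45°, α=105°
  direction (-0.2588, 0.9659); cell (3,4); t to first gridline: x 1.5455, y 0.3106 (then +3.8637 / +1.0353)
    (3,5) via y @ 0.3106
    (3,6) via y @ 1.3459
    (2,6) via x @ 1.5455
    (2,7) via y @ 2.3811  # hit
  → r_5 = 2.3811
beam 6: φ=90°, α=150°
  direction (-0.8660, 0.5000); cell (3,4); t to first gridline: x 0.4619, y 0.6000 (then +1.1547 / +2.0000)
    (2,4) via x @ 0.4619
    (2,5) via y @ 0.6000
    (1,5) via x @ 1.6166
    (1,6) via y @ 2.6000
    (0,6) via x @ 2.7713  # hit
  → r_6 = 2.7713
beam 7: φ=135°, α=195°
  direction (-0.9659, -0.2588); cell (3,4); t to first gridline: x 0.4141, y 2.7046 (then +1.0353 / +3.8637)
    (2,4) via x @ 0.4141
    (1,4) via x @ 1.4494
    (0,4) via x @ 2.4847  # hit
  → r_7 = 2.4847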